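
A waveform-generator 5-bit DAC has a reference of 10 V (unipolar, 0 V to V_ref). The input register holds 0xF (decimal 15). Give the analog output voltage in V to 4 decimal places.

LSB = 10 V / 2^5 = 312.500 mV.
Code 0xF = 15 decimal.
V_out = 0 + 15 × 0.3125 V = 4.6875 V.

4.6875 V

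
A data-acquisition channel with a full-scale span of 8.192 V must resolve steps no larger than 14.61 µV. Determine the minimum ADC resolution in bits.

Number of steps required ≥ 8.192 V / 14.61 µV = 560711.84.
Need 2^N ≥ 560711.84; 2^19 = 524288, 2^20 = 1048576.
Minimum N = 20.

20 bits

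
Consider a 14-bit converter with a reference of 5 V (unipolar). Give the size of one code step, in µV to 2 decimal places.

Full-scale span = 5 V.
LSB = 5 / 2^14 = 5 / 16384 = 0.000305176 V = 305.18 µV.

305.18 µV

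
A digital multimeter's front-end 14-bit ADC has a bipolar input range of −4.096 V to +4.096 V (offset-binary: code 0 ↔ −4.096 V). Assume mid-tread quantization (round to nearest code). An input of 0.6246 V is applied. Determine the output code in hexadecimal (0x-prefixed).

code 0x24E1 (decimal 9441)

Full-scale span = 8.192 V; LSB = 8.192/2^14 = 0.500 mV.
(V_in − V_low)/LSB = (0.6246 − (−4.096)) / 0.0005 = 9441.200.
So the output code is 9441.
In hexadecimal (0x-prefixed): 0x24E1.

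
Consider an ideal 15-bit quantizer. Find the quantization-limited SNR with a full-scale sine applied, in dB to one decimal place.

SNR ≈ 6.02·N + 1.76 dB = 6.02·15 + 1.76 = 92.06 dB.

92.1 dB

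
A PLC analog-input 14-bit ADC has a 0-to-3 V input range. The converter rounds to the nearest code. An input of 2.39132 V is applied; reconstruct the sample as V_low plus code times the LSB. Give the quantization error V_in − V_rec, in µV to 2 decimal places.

-37.42 µV

LSB = 3/2^14 = 183.11 µV.
(2.39132 − 0)/0.000183105 = 13059.7956; round gives code 13060.
Code 13060 maps back to 0 + 13060×0.000183105 V = 2.3913574 V.
V_in − V_rec = -3.74219e-05 V = -37.42 µV.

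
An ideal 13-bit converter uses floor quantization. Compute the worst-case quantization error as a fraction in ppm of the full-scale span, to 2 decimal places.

122.07 ppm

Truncating → worst-case error = 1 LSB = V_FS/2^13, so 1e+06/8192 = 122.07 ppm of full scale.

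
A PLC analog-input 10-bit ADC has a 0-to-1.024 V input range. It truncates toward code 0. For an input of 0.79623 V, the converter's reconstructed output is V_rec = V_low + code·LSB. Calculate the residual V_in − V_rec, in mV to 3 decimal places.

0.230 mV

One LSB is 1.024 V / 1024 = 1.000 mV.
(V_in − V_low)/LSB = (0.79623 − 0)/0.001 = 796.2300 → code 796 (floor).
Code 796 maps back to 0 + 796×0.001 V = 0.796 V.
V_in − V_rec = 0.00023 V = 0.230 mV.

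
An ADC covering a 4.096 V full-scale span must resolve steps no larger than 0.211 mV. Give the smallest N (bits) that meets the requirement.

15 bits

Number of steps required ≥ 4.096 V / 0.211 mV = 19412.32.
Need 2^N ≥ 19412.32; 2^14 = 16384, 2^15 = 32768.
Minimum N = 15.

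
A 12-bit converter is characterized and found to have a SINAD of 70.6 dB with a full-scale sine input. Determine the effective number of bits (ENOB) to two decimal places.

ENOB = (SINAD − 1.76) / 6.02 = (70.6 − 1.76)/6.02 = 11.435.

11.44 bits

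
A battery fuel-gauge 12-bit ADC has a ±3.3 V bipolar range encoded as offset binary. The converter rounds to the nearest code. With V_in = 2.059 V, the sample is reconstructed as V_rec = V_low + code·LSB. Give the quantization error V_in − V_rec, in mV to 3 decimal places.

-0.277 mV

LSB = 6.6/2^12 = 1.611 mV.
Scaled input = 3325.8279 LSBs, so code = 3326.
Code 3326 maps back to (−3.3) + 3326×0.00161133 V = 2.0592773 V.
Error = 2.059 − 2.0592773 = -0.000277344 V = -0.277 mV.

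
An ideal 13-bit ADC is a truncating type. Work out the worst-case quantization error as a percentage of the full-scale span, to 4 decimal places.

0.0122 %

Truncating → worst-case error = 1 LSB = V_FS/2^13, so 100/8192 = 0.012207 % of full scale.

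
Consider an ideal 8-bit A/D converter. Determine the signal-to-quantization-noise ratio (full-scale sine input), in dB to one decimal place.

49.9 dB

SNR ≈ 6.02·N + 1.76 dB = 6.02·8 + 1.76 = 49.92 dB.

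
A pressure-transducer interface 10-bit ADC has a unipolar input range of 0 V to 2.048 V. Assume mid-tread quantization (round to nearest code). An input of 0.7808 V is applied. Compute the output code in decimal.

Full-scale span = 2.048 V; LSB = 2.048/2^10 = 2.000 mV.
Input sits at 390.400 steps above V_low.
round(390.400) = 390.

code 390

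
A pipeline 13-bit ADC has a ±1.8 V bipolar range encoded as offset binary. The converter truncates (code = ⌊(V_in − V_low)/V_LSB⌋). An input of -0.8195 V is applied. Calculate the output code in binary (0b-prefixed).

Full-scale span = 3.6 V; LSB = 3.6/2^13 = 439.45 µV.
Input sits at 2231.182 steps above V_low.
Floor → code 2231.
In binary (0b-prefixed): 0b100010110111.

code 0b100010110111 (decimal 2231)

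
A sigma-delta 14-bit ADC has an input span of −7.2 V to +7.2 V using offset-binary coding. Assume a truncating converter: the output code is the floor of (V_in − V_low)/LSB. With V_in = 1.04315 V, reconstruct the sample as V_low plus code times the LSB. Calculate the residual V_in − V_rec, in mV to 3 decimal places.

0.767 mV

One LSB is 14.4 V / 16384 = 0.879 mV.
Scaled input = 9378.8729 LSBs, so code = 9378.
Code 9378 maps back to (−7.2) + 9378×0.000878906 V = 1.0423828 V.
V_in − V_rec = 0.000767187 V = 0.767 mV.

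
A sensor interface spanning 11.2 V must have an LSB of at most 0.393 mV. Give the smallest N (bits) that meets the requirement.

15 bits

Number of steps required ≥ 11.2 V / 0.393 mV = 28498.73.
Need 2^N ≥ 28498.73; 2^14 = 16384, 2^15 = 32768.
Minimum N = 15.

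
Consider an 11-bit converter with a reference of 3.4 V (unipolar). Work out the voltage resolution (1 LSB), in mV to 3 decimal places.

Full-scale span = 3.4 V.
LSB = 3.4 / 2^11 = 3.4 / 2048 = 0.00166016 V = 1.660 mV.

1.660 mV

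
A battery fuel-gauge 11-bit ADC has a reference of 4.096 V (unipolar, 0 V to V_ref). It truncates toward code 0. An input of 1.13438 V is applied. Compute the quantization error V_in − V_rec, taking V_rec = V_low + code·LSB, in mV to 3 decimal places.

One LSB is 4.096 V / 2048 = 2.000 mV.
(1.13438 − 0)/0.002 = 567.1900; ⌊·⌋ gives code 567.
V_rec = 0 + 567·0.002 = 1.134 V.
Difference: 0.00038 V → 0.380 mV.

0.380 mV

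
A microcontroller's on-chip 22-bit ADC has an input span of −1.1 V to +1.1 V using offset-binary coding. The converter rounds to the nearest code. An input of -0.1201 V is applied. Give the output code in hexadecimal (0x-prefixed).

code 0x1C8195 (decimal 1868181)

Full-scale span = 2.2 V; LSB = 2.2/2^22 = 0.52 µV.
(V_in − V_low)/LSB = (-0.1201 − (−1.1)) / 5.24521e-07 = 1868181.132.
round(1868181.132) = 1868181.
In hexadecimal (0x-prefixed): 0x1C8195.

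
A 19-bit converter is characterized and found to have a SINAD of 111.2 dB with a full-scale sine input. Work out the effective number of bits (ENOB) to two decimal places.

ENOB = (SINAD − 1.76) / 6.02 = (111.2 − 1.76)/6.02 = 18.179.

18.18 bits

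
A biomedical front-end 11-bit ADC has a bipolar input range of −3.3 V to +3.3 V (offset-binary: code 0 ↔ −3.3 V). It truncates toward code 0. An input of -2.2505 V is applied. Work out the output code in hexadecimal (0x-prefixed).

LSB = 6.6 V / 2048 = 3.223 mV.
(-2.2505 − (−3.3)) / 0.00322266 = 325.663 LSBs.
Floor → code 325.
In hexadecimal (0x-prefixed): 0x145.

code 0x145 (decimal 325)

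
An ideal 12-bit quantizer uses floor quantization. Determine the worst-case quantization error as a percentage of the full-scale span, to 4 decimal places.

Truncating → worst-case error = 1 LSB = V_FS/2^12, so 100/4096 = 0.0244141 % of full scale.

0.0244 %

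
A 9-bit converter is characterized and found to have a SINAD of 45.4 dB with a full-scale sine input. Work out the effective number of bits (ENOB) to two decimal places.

7.25 bits

ENOB = (SINAD − 1.76) / 6.02 = (45.4 − 1.76)/6.02 = 7.249.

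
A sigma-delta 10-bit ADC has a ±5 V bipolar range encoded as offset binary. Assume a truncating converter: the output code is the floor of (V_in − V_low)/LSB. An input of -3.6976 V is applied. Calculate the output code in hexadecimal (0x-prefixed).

Full-scale span = 10 V; LSB = 10/2^10 = 9.766 mV.
(-3.6976 − (−5)) / 0.00976562 = 133.366 LSBs.
So the output code is 133.
In hexadecimal (0x-prefixed): 0x85.

code 0x85 (decimal 133)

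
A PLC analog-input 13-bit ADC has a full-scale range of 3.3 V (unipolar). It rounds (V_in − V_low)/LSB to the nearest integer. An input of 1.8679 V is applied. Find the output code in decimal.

With 8192 levels over 3.3 V, one step is 402.83 µV.
Input sits at 4636.920 steps above V_low.
So the output code is 4637.

code 4637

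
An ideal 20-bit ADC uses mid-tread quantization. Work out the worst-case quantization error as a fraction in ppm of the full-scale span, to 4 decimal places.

0.4768 ppm

Rounding → worst-case error = ½ LSB = V_FS/2^21, so 1e+06/2097152 = 0.476837 ppm of full scale.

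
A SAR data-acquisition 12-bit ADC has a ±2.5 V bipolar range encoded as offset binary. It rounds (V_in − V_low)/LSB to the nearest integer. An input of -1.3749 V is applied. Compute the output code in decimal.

code 922

LSB = 5 V / 4096 = 1.221 mV.
Input sits at 921.682 steps above V_low.
Round → code 922.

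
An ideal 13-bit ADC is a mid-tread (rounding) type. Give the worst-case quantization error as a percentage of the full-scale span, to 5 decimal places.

Rounding → worst-case error = ½ LSB = V_FS/2^14, so 100/16384 = 0.00610352 % of full scale.

0.00610 %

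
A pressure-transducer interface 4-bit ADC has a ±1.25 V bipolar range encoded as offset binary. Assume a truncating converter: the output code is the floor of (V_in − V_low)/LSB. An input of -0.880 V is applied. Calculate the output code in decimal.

LSB = 2.5 V / 16 = 156.250 mV.
(-0.880 − (−1.25)) / 0.15625 = 2.368 LSBs.
Floor → code 2.

code 2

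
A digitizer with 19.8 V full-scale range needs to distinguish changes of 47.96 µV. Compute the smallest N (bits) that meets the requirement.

19 bits

Number of steps required ≥ 19.8 V / 47.96 µV = 412844.04.
Need 2^N ≥ 412844.04; 2^18 = 262144, 2^19 = 524288.
Minimum N = 19.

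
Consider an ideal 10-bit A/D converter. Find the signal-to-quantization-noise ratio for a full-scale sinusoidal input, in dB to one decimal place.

62.0 dB

SNR ≈ 6.02·N + 1.76 dB = 6.02·10 + 1.76 = 61.96 dB.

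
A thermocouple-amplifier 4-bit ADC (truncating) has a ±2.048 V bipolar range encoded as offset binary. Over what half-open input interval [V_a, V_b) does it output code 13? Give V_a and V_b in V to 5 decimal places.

LSB = 4.096/2^4 = 256.000 mV.
V_a = V_low + 13·LSB = 1.28 V; V_b = V_low + 14·LSB = 1.536 V.

[1.28000 V, 1.53600 V)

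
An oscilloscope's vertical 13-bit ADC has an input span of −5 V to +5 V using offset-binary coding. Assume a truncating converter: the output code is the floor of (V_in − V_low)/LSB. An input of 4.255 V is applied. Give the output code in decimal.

With 8192 levels over 10 V, one step is 1.221 mV.
(4.255 − (−5)) / 0.0012207 = 7581.696 LSBs.
⌊·⌋(7581.696) = 7581.

code 7581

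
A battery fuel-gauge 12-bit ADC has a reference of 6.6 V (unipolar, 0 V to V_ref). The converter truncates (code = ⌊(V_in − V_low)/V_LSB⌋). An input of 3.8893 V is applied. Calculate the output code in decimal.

Full-scale span = 6.6 V; LSB = 6.6/2^12 = 1.611 mV.
Input sits at 2413.723 steps above V_low.
Floor → code 2413.

code 2413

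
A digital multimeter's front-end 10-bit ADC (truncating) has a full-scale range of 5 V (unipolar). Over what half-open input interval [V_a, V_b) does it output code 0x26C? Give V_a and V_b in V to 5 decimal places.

[3.02734 V, 3.03223 V)

LSB = 5/2^10 = 4.883 mV.
Code 0x26C = 620 decimal.
V_a = V_low + 620·LSB = 3.02734 V; V_b = V_low + 621·LSB = 3.03223 V.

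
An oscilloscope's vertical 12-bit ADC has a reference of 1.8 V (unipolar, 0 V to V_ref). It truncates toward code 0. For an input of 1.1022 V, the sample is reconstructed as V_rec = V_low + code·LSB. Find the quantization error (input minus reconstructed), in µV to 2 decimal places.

One LSB is 1.8 V / 4096 = 439.45 µV.
(V_in − V_low)/LSB = (1.1022 − 0)/0.000439453 = 2508.1173 → code 2508 (floor).
V_rec = 0 + 2508·0.000439453 = 1.1021484 V.
V_in − V_rec = 5.15625e-05 V = 51.56 µV.

51.56 µV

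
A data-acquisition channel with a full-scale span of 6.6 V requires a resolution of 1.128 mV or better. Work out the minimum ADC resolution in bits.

Number of steps required ≥ 6.6 V / 1.128 mV = 5851.06.
Need 2^N ≥ 5851.06; 2^12 = 4096, 2^13 = 8192.
Minimum N = 13.

13 bits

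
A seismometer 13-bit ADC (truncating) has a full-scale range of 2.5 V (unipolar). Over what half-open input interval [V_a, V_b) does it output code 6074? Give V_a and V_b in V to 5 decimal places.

[1.85364 V, 1.85394 V)

LSB = 2.5/2^13 = 305.18 µV.
V_a = V_low + 6074·LSB = 1.85364 V; V_b = V_low + 6075·LSB = 1.85394 V.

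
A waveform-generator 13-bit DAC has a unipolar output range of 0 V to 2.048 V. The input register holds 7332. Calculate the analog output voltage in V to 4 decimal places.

1.8330 V

LSB = 2.048 V / 2^13 = 250.00 µV.
V_out = 0 + 7332 × 0.00025 V = 1.833 V.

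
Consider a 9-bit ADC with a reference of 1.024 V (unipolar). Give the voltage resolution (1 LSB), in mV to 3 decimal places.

2.000 mV

Full-scale span = 1.024 V.
LSB = 1.024 / 2^9 = 1.024 / 512 = 0.002 V = 2.000 mV.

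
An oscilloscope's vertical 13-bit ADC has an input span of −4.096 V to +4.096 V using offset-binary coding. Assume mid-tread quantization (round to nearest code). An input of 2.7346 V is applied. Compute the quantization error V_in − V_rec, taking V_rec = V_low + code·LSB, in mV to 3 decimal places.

Step size: 8.192 V ÷ 2^13 = 1.000 mV.
(2.7346 − (−4.096))/0.001 = 6830.6000; round gives code 6831.
Reconstructed: 2.735 V.
Error = 2.7346 − 2.735 = -0.0004 V = -0.400 mV.

-0.400 mV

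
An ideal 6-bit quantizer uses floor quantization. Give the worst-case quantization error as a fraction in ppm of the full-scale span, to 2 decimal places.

Truncating → worst-case error = 1 LSB = V_FS/2^6, so 1e+06/64 = 15625 ppm of full scale.

15625.00 ppm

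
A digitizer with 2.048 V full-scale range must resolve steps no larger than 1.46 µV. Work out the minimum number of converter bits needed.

21 bits

Number of steps required ≥ 2.048 V / 1.46 µV = 1402739.73.
Need 2^N ≥ 1402739.73; 2^20 = 1048576, 2^21 = 2097152.
Minimum N = 21.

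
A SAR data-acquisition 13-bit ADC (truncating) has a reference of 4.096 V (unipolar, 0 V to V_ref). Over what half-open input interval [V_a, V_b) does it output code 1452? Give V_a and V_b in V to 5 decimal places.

LSB = 4.096/2^13 = 0.500 mV.
V_a = V_low + 1452·LSB = 0.726 V; V_b = V_low + 1453·LSB = 0.7265 V.

[0.72600 V, 0.72650 V)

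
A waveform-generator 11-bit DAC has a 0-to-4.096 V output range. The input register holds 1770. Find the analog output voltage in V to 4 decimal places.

LSB = 4.096 V / 2^11 = 2.000 mV.
V_out = 0 + 1770 × 0.002 V = 3.54 V.

3.5400 V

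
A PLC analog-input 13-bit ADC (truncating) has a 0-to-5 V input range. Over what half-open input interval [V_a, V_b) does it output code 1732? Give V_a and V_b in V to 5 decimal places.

LSB = 5/2^13 = 0.610 mV.
V_a = V_low + 1732·LSB = 1.05713 V; V_b = V_low + 1733·LSB = 1.05774 V.

[1.05713 V, 1.05774 V)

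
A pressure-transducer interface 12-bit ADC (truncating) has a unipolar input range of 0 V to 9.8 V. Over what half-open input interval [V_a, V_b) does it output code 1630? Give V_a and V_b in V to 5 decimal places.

[3.89990 V, 3.90229 V)

LSB = 9.8/2^12 = 2.393 mV.
V_a = V_low + 1630·LSB = 3.8999 V; V_b = V_low + 1631·LSB = 3.90229 V.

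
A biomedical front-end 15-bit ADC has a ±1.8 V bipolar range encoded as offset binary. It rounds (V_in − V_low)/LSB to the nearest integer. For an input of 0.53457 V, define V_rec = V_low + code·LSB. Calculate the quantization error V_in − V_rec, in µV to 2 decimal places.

LSB = 3.6/2^15 = 109.86 µV.
(V_in − V_low)/LSB = (0.53457 − (−1.8))/0.000109863 = 21249.7749 → code 21250 (round).
Reconstructed: 0.53459473 V.
Error = 0.53457 − 0.53459473 = -2.47266e-05 V = -24.73 µV.

-24.73 µV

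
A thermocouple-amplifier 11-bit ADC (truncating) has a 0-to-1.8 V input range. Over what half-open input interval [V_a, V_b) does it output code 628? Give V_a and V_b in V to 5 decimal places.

[0.55195 V, 0.55283 V)

LSB = 1.8/2^11 = 0.879 mV.
V_a = V_low + 628·LSB = 0.551953 V; V_b = V_low + 629·LSB = 0.552832 V.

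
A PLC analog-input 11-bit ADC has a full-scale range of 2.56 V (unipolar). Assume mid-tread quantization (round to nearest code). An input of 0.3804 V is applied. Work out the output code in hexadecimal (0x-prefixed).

code 0x130 (decimal 304)

LSB = 2.56 V / 2048 = 1.250 mV.
Input sits at 304.320 steps above V_low.
round(304.320) = 304.
In hexadecimal (0x-prefixed): 0x130.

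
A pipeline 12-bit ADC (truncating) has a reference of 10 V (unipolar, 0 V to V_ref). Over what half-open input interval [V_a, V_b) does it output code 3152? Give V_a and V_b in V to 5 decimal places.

[7.69531 V, 7.69775 V)

LSB = 10/2^12 = 2.441 mV.
V_a = V_low + 3152·LSB = 7.69531 V; V_b = V_low + 3153·LSB = 7.69775 V.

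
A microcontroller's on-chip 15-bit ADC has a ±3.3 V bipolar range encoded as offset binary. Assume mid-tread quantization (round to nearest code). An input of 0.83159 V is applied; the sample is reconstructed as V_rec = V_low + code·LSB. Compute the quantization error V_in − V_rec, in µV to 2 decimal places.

One LSB is 6.6 V / 32768 = 201.42 µV.
(0.83159 − (−3.3))/0.000201416 = 20512.7184; round gives code 20513.
Reconstructed: 0.83164673 V.
Error = 0.83159 − 0.83164673 = -5.67285e-05 V = -56.73 µV.

-56.73 µV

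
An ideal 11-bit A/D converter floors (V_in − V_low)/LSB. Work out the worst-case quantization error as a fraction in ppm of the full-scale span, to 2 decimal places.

488.28 ppm

Truncating → worst-case error = 1 LSB = V_FS/2^11, so 1e+06/2048 = 488.281 ppm of full scale.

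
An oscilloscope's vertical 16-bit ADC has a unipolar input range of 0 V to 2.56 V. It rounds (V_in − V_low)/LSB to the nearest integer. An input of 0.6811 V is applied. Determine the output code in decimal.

With 65536 levels over 2.56 V, one step is 39.06 µV.
Input sits at 17436.160 steps above V_low.
round(17436.160) = 17436.

code 17436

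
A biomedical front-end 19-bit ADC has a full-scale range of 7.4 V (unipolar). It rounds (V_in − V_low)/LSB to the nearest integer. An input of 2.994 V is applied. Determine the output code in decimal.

code 212124

Full-scale span = 7.4 V; LSB = 7.4/2^19 = 14.11 µV.
(2.994 − 0) / 1.41144e-05 = 212124.091 LSBs.
Round → code 212124.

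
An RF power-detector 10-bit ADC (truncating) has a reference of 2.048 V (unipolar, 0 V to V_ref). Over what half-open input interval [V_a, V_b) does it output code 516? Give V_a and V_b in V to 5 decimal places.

LSB = 2.048/2^10 = 2.000 mV.
V_a = V_low + 516·LSB = 1.032 V; V_b = V_low + 517·LSB = 1.034 V.

[1.03200 V, 1.03400 V)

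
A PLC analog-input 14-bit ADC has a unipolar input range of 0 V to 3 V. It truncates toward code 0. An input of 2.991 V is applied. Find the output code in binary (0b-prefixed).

With 16384 levels over 3 V, one step is 183.11 µV.
Input sits at 16334.848 steps above V_low.
Floor → code 16334.
In binary (0b-prefixed): 0b11111111001110.

code 0b11111111001110 (decimal 16334)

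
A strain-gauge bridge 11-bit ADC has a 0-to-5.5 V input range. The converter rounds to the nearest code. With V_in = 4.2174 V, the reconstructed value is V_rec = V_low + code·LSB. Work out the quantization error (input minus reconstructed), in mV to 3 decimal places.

1.091 mV

Step size: 5.5 V ÷ 2^11 = 2.686 mV.
(V_in − V_low)/LSB = (4.2174 − 0)/0.00268555 = 1570.4064 → code 1570 (round).
Reconstructed: 4.2163086 V.
Difference: 0.00109141 V → 1.091 mV.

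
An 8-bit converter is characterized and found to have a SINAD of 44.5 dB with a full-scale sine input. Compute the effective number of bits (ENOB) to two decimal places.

7.10 bits

ENOB = (SINAD − 1.76) / 6.02 = (44.5 − 1.76)/6.02 = 7.100.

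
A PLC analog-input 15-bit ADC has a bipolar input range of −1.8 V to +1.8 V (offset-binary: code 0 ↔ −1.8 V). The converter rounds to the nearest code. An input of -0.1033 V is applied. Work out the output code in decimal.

code 15444

Full-scale span = 3.6 V; LSB = 3.6/2^15 = 109.86 µV.
(V_in − V_low)/LSB = (-0.1033 − (−1.8)) / 0.000109863 = 15443.740.
round(15443.740) = 15444.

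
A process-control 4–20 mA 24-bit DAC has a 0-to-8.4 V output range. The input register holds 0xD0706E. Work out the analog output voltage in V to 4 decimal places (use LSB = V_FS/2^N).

LSB = 8.4 V / 2^24 = 0.50 µV.
Code 0xD0706E = 13660270 decimal.
V_out = 0 + 13660270 × 5.00679e-07 V = 6.83941 V.

6.8394 V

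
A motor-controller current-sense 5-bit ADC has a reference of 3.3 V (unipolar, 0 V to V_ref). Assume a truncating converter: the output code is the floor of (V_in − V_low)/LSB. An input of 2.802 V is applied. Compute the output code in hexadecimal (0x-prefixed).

code 0x1B (decimal 27)

With 32 levels over 3.3 V, one step is 103.125 mV.
(V_in − V_low)/LSB = (2.802 − 0) / 0.103125 = 27.171.
⌊·⌋(27.171) = 27.
In hexadecimal (0x-prefixed): 0x1B.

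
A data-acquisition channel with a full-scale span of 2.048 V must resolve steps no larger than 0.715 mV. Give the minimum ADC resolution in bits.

Number of steps required ≥ 2.048 V / 0.715 mV = 2864.34.
Need 2^N ≥ 2864.34; 2^11 = 2048, 2^12 = 4096.
Minimum N = 12.

12 bits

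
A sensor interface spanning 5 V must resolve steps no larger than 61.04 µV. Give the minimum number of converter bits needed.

17 bits

Number of steps required ≥ 5 V / 61.04 µV = 81913.50.
Need 2^N ≥ 81913.50; 2^16 = 65536, 2^17 = 131072.
Minimum N = 17.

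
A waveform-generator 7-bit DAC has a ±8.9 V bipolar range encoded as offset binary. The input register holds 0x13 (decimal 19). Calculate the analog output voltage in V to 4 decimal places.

-6.2578 V

LSB = 17.8 V / 2^7 = 139.062 mV.
Code 0x13 = 19 decimal.
V_out = (−8.9) + 19 × 0.139063 V = -6.25781 V.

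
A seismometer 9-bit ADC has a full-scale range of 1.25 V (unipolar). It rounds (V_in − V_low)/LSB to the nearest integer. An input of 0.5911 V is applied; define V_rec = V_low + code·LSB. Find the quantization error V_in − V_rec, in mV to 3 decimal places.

0.280 mV

LSB = 1.25/2^9 = 2.441 mV.
Scaled input = 242.1146 LSBs, so code = 242.
Code 242 maps back to 0 + 242×0.00244141 V = 0.59082031 V.
Difference: 0.000279687 V → 0.280 mV.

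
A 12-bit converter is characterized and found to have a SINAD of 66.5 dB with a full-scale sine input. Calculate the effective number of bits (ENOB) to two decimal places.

10.75 bits

ENOB = (SINAD − 1.76) / 6.02 = (66.5 − 1.76)/6.02 = 10.754.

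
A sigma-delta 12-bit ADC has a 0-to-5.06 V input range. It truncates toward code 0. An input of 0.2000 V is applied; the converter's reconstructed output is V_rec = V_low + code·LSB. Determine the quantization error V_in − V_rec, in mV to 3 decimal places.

LSB = 5.06/2^12 = 1.235 mV.
Scaled input = 161.8972 LSBs, so code = 161.
Code 161 maps back to 0 + 161×0.00123535 V = 0.1988916 V.
V_in − V_rec = 0.0011084 V = 1.108 mV.

1.108 mV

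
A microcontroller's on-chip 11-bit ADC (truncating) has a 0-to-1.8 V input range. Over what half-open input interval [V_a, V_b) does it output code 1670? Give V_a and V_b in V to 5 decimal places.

LSB = 1.8/2^11 = 0.879 mV.
V_a = V_low + 1670·LSB = 1.46777 V; V_b = V_low + 1671·LSB = 1.46865 V.

[1.46777 V, 1.46865 V)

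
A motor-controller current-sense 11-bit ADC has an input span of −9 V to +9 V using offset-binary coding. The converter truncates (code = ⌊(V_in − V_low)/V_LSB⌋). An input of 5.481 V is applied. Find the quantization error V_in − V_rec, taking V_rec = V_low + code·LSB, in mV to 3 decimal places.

Step size: 18 V ÷ 2^11 = 8.789 mV.
(5.481 − (−9))/0.00878906 = 1647.6160; ⌊·⌋ gives code 1647.
V_rec = (−9) + 1647·0.00878906 = 5.4755859 V.
Error = 5.481 − 5.4755859 = 0.00541406 V = 5.414 mV.

5.414 mV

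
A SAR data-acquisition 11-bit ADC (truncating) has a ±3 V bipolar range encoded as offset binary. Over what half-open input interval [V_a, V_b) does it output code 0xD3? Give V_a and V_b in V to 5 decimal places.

[-2.38184 V, -2.37891 V)

LSB = 6/2^11 = 2.930 mV.
Code 0xD3 = 211 decimal.
V_a = V_low + 211·LSB = -2.38184 V; V_b = V_low + 212·LSB = -2.37891 V.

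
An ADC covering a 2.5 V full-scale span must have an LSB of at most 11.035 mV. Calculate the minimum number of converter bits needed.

8 bits

Number of steps required ≥ 2.5 V / 11.035 mV = 226.55.
Need 2^N ≥ 226.55; 2^7 = 128, 2^8 = 256.
Minimum N = 8.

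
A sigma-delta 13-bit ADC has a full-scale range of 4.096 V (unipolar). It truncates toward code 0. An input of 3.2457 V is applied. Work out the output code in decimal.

With 8192 levels over 4.096 V, one step is 0.500 mV.
(3.2457 − 0) / 0.0005 = 6491.400 LSBs.
⌊·⌋(6491.400) = 6491.

code 6491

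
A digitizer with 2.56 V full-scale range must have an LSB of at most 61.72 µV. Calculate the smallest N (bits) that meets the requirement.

Number of steps required ≥ 2.56 V / 61.72 µV = 41477.64.
Need 2^N ≥ 41477.64; 2^15 = 32768, 2^16 = 65536.
Minimum N = 16.

16 bits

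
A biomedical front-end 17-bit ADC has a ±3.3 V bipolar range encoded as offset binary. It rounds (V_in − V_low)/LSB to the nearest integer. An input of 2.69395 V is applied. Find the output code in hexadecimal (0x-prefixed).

code 0x1D0FC (decimal 119036)

LSB = 6.6 V / 131072 = 50.35 µV.
(V_in − V_low)/LSB = (2.69395 − (−3.3)) / 5.0354e-05 = 119036.214.
Round → code 119036.
In hexadecimal (0x-prefixed): 0x1D0FC.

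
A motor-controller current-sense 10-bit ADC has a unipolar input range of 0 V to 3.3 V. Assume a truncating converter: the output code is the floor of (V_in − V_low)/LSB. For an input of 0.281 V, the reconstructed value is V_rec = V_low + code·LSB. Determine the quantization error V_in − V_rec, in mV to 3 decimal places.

Step size: 3.3 V ÷ 2^10 = 3.223 mV.
Scaled input = 87.1952 LSBs, so code = 87.
Code 87 maps back to 0 + 87×0.00322266 V = 0.28037109 V.
Error = 0.281 − 0.28037109 = 0.000628906 V = 0.629 mV.

0.629 mV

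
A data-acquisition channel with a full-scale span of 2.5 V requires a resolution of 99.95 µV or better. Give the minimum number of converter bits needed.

Number of steps required ≥ 2.5 V / 99.95 µV = 25012.51.
Need 2^N ≥ 25012.51; 2^14 = 16384, 2^15 = 32768.
Minimum N = 15.

15 bits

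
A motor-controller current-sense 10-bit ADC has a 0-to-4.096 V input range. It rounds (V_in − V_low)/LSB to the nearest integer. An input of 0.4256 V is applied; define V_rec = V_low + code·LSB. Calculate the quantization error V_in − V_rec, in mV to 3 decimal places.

1.600 mV

LSB = 4.096/2^10 = 4.000 mV.
Scaled input = 106.4000 LSBs, so code = 106.
V_rec = 0 + 106·0.004 = 0.424 V.
V_in − V_rec = 0.0016 V = 1.600 mV.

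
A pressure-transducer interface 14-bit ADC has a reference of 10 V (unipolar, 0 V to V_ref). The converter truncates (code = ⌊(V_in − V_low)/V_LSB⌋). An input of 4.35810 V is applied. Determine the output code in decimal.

code 7140

Full-scale span = 10 V; LSB = 10/2^14 = 0.610 mV.
Input sits at 7140.311 steps above V_low.
Floor → code 7140.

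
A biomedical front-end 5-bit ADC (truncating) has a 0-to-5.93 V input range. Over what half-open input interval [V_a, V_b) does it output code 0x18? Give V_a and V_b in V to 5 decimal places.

[4.44750 V, 4.63281 V)

LSB = 5.93/2^5 = 185.312 mV.
Code 0x18 = 24 decimal.
V_a = V_low + 24·LSB = 4.4475 V; V_b = V_low + 25·LSB = 4.63281 V.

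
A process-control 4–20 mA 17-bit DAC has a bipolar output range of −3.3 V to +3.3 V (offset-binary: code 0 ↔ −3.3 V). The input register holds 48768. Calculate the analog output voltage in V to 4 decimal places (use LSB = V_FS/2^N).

-0.8443 V

LSB = 6.6 V / 2^17 = 50.35 µV.
V_out = (−3.3) + 48768 × 5.0354e-05 V = -0.844336 V.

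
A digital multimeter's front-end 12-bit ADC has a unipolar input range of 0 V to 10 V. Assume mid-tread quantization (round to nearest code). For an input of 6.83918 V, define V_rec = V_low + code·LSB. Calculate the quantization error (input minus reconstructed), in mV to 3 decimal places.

Step size: 10 V ÷ 2^12 = 2.441 mV.
Scaled input = 2801.3281 LSBs, so code = 2801.
Reconstructed: 6.8383789 V.
Error = 6.83918 − 6.8383789 = 0.000801094 V = 0.801 mV.

0.801 mV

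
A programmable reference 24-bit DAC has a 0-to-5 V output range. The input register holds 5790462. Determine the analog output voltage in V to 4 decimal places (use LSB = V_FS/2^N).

LSB = 5 V / 2^24 = 0.30 µV.
V_out = 0 + 5790462 × 2.98023e-07 V = 1.72569 V.

1.7257 V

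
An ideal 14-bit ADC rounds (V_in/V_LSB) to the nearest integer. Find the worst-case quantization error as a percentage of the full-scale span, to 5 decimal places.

0.00305 %

Rounding → worst-case error = ½ LSB = V_FS/2^15, so 100/32768 = 0.00305176 % of full scale.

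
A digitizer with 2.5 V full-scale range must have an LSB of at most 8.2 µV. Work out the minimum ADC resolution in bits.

19 bits

Number of steps required ≥ 2.5 V / 8.2 µV = 304878.05.
Need 2^N ≥ 304878.05; 2^18 = 262144, 2^19 = 524288.
Minimum N = 19.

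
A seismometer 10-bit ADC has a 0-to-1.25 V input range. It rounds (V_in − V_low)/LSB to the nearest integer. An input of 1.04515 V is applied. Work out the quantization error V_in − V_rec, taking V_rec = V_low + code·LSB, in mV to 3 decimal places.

Step size: 1.25 V ÷ 2^10 = 1.221 mV.
(V_in − V_low)/LSB = (1.04515 − 0)/0.0012207 = 856.1869 → code 856 (round).
Reconstructed: 1.0449219 V.
Difference: 0.000228125 V → 0.228 mV.

0.228 mV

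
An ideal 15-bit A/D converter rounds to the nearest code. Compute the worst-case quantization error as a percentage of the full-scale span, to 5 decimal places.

Rounding → worst-case error = ½ LSB = V_FS/2^16, so 100/65536 = 0.00152588 % of full scale.

0.00153 %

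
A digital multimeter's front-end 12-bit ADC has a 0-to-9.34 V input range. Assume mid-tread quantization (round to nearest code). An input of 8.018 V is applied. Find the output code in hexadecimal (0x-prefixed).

LSB = 9.34 V / 4096 = 2.280 mV.
Input sits at 3516.245 steps above V_low.
round(3516.245) = 3516.
In hexadecimal (0x-prefixed): 0xDBC.

code 0xDBC (decimal 3516)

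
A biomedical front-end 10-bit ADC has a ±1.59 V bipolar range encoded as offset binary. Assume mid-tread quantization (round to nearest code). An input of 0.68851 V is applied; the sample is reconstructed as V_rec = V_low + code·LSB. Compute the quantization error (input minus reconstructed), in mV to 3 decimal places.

-0.904 mV

Step size: 3.18 V ÷ 2^10 = 3.105 mV.
(0.68851 − (−1.59))/0.00310547 = 733.7089; round gives code 734.
Reconstructed: 0.68941406 V.
V_in − V_rec = -0.000904063 V = -0.904 mV.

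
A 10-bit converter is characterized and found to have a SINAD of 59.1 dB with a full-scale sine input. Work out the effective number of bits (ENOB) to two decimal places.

9.52 bits

ENOB = (SINAD − 1.76) / 6.02 = (59.1 − 1.76)/6.02 = 9.525.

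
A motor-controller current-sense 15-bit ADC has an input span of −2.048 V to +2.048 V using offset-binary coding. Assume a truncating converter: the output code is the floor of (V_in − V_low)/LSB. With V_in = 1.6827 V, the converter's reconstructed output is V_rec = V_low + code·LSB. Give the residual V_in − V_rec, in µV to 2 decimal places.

LSB = 4.096/2^15 = 125.00 µV.
Scaled input = 29845.6000 LSBs, so code = 29845.
Reconstructed: 1.682625 V.
V_in − V_rec = 7.5e-05 V = 75.00 µV.

75.00 µV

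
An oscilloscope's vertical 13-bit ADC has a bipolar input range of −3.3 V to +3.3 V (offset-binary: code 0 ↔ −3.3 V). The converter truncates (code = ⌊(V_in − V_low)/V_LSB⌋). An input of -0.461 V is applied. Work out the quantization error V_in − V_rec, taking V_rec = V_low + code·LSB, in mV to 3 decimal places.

0.646 mV

LSB = 6.6/2^13 = 0.806 mV.
(-0.461 − (−3.3))/0.000805664 = 3523.8012; ⌊·⌋ gives code 3523.
Code 3523 maps back to (−3.3) + 3523×0.000805664 V = -0.46164551 V.
V_in − V_rec = 0.000645508 V = 0.646 mV.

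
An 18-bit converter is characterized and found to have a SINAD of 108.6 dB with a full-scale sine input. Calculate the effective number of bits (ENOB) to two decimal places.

ENOB = (SINAD − 1.76) / 6.02 = (108.6 − 1.76)/6.02 = 17.748.

17.75 bits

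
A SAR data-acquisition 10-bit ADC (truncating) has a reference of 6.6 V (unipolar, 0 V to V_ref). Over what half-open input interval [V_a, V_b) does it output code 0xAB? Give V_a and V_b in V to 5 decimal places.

LSB = 6.6/2^10 = 6.445 mV.
Code 0xAB = 171 decimal.
V_a = V_low + 171·LSB = 1.10215 V; V_b = V_low + 172·LSB = 1.10859 V.

[1.10215 V, 1.10859 V)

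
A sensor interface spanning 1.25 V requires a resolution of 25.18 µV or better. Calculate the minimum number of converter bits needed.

16 bits

Number of steps required ≥ 1.25 V / 25.18 µV = 49642.57.
Need 2^N ≥ 49642.57; 2^15 = 32768, 2^16 = 65536.
Minimum N = 16.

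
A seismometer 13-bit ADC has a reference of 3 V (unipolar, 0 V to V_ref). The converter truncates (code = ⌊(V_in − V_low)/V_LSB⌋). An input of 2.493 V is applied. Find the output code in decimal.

With 8192 levels over 3 V, one step is 366.21 µV.
(2.493 − 0) / 0.000366211 = 6807.552 LSBs.
⌊·⌋(6807.552) = 6807.

code 6807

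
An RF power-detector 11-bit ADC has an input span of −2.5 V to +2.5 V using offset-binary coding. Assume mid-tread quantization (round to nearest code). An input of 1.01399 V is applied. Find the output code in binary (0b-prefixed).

LSB = 5 V / 2048 = 2.441 mV.
Input sits at 1439.330 steps above V_low.
round(1439.330) = 1439.
In binary (0b-prefixed): 0b10110011111.

code 0b10110011111 (decimal 1439)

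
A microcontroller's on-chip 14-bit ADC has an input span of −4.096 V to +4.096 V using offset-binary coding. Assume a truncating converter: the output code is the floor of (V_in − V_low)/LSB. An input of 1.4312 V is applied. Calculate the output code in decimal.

code 11054

Full-scale span = 8.192 V; LSB = 8.192/2^14 = 0.500 mV.
Input sits at 11054.400 steps above V_low.
So the output code is 11054.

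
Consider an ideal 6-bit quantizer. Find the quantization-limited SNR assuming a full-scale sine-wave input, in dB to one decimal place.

37.9 dB

SNR ≈ 6.02·N + 1.76 dB = 6.02·6 + 1.76 = 37.88 dB.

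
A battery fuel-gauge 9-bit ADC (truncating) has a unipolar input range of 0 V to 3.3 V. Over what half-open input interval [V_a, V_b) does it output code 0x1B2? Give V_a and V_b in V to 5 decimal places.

LSB = 3.3/2^9 = 6.445 mV.
Code 0x1B2 = 434 decimal.
V_a = V_low + 434·LSB = 2.79727 V; V_b = V_low + 435·LSB = 2.80371 V.

[2.79727 V, 2.80371 V)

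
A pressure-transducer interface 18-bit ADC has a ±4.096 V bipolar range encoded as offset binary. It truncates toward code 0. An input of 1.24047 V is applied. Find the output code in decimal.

code 170767

Full-scale span = 8.192 V; LSB = 8.192/2^18 = 31.25 µV.
Input sits at 170767.040 steps above V_low.
Floor → code 170767.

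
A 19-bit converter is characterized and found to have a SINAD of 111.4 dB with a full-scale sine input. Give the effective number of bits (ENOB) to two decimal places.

ENOB = (SINAD − 1.76) / 6.02 = (111.4 − 1.76)/6.02 = 18.213.

18.21 bits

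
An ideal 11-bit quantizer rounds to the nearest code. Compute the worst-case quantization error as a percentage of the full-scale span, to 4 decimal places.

0.0244 %

Rounding → worst-case error = ½ LSB = V_FS/2^12, so 100/4096 = 0.0244141 % of full scale.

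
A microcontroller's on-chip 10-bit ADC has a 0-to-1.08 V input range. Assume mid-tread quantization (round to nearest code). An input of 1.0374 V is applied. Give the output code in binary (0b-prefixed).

code 0b1111011000 (decimal 984)

LSB = 1.08 V / 1024 = 1.055 mV.
(1.0374 − 0) / 0.00105469 = 983.609 LSBs.
Round → code 984.
In binary (0b-prefixed): 0b1111011000.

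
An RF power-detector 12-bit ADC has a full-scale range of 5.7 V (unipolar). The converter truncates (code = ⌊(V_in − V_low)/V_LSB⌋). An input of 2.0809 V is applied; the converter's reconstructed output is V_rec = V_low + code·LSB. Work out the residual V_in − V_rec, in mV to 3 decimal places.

0.456 mV

LSB = 5.7/2^12 = 1.392 mV.
Scaled input = 1495.3274 LSBs, so code = 1495.
Code 1495 maps back to 0 + 1495×0.0013916 V = 2.0804443 V.
V_in − V_rec = 0.000455664 V = 0.456 mV.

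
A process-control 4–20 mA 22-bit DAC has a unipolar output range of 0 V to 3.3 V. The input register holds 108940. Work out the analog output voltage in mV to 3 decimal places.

85.712 mV

LSB = 3.3 V / 2^22 = 0.79 µV.
V_out = 0 + 108940 × 7.86781e-07 V = 0.085712 V.
= 85.712 mV.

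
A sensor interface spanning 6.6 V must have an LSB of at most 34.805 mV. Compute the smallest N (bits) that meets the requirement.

8 bits

Number of steps required ≥ 6.6 V / 34.805 mV = 189.63.
Need 2^N ≥ 189.63; 2^7 = 128, 2^8 = 256.
Minimum N = 8.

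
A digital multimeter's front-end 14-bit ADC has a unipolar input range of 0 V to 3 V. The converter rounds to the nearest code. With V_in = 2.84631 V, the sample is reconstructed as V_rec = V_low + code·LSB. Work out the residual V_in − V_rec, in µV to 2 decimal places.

LSB = 3/2^14 = 183.11 µV.
Scaled input = 15544.6477 LSBs, so code = 15545.
Reconstructed: 2.8463745 V.
Error = 2.84631 − 2.8463745 = -6.45117e-05 V = -64.51 µV.

-64.51 µV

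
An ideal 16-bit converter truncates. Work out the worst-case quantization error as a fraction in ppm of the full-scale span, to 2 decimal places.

Truncating → worst-case error = 1 LSB = V_FS/2^16, so 1e+06/65536 = 15.2588 ppm of full scale.

15.26 ppm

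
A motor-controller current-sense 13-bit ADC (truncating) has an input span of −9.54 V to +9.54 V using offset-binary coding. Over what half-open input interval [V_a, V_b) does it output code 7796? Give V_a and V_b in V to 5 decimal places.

LSB = 19.08/2^13 = 2.329 mV.
V_a = V_low + 7796·LSB = 8.61768 V; V_b = V_low + 7797·LSB = 8.62 V.

[8.61768 V, 8.62000 V)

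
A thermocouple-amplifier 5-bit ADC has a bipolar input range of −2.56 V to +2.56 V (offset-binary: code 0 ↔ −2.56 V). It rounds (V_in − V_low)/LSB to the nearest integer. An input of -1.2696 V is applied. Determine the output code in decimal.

Full-scale span = 5.12 V; LSB = 5.12/2^5 = 160.000 mV.
(-1.2696 − (−2.56)) / 0.16 = 8.065 LSBs.
round(8.065) = 8.

code 8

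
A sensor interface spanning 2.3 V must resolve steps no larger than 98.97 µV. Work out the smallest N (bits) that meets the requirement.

Number of steps required ≥ 2.3 V / 98.97 µV = 23239.37.
Need 2^N ≥ 23239.37; 2^14 = 16384, 2^15 = 32768.
Minimum N = 15.

15 bits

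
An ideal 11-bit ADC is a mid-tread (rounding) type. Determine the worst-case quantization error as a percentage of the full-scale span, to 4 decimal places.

0.0244 %

Rounding → worst-case error = ½ LSB = V_FS/2^12, so 100/4096 = 0.0244141 % of full scale.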